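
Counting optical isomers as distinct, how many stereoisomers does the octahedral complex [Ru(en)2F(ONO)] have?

In an octahedral complex each vertex has one trans partner and four cis neighbours.
Each en is bidentate and must span two cis positions.
There are 2 geometric isomers: F and ONO mutually trans; F and ONO mutually cis (chiral).
One of these lacks any improper symmetry element and so occurs as an enantiomeric pair, giving 2 + 1 = 3 stereoisomers in total.

3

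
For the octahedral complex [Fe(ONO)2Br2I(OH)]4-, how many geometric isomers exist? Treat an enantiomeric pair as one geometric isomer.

6

An octahedron has six vertices in three trans pairs; every non-trans pair is cis.
There are 6 geometric isomers: ONO trans, Br trans; ONO cis, Br trans; ONO trans, Br cis; ONO cis, Br cis (3 arrangements, 2 chiral).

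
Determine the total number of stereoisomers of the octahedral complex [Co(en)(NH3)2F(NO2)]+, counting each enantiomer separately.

An octahedron has six vertices in three trans pairs; every non-trans pair is cis.
Each en is bidentate and must span two cis positions.
There are 4 geometric isomers: NH3 cis (3 arrangements, 2 chiral); NH3 trans.
Of these, 2 lack any improper symmetry element and so occur as enantiomeric pairs, giving 4 + 2 = 6 stereoisomers in total.

6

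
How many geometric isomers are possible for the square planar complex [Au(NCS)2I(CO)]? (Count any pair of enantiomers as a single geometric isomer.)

The distinct arrangements are (2 in all): NCS cis; NCS trans.

2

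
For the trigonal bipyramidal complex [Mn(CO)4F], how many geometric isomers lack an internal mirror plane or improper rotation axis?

In a trigonal bipyramid the two axial positions differ from the three equatorial ones.
Working through the distinct placements yields 2 geometric isomers: F equatorial; F axial.
Each arrangement has an internal mirror plane or centre of symmetry, so none is chiral.

0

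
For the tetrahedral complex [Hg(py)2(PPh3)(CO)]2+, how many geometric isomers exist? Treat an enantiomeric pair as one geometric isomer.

In a tetrahedral complex all four positions are equivalent and every pair of ligands is adjacent — there is no cis/trans distinction.
Only one geometric arrangement is possible.

1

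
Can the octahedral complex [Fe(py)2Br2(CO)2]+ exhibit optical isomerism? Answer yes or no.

There are 5 geometric isomers: py trans, Br trans, CO trans; py cis, Br trans, CO cis; py trans, Br cis, CO cis; py cis, Br cis, CO cis (chiral); py cis, Br cis, CO trans.
One of these lacks any improper symmetry element and so occurs as an enantiomeric pair, giving 5 + 1 = 6 stereoisomers in total.

yes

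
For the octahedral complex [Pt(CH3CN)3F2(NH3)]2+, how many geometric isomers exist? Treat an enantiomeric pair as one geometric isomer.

3

Working through the distinct placements yields 3 geometric isomers: CH3CN mer, F cis; CH3CN mer, F trans; CH3CN fac, F cis.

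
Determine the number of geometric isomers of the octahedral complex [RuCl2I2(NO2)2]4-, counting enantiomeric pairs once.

An octahedron has six vertices in three trans pairs; every non-trans pair is cis.
Systematic placement gives 5 geometric isomers: Cl trans, I trans, NO2 trans; Cl trans, I cis, NO2 cis; Cl cis, I cis, NO2 trans; Cl cis, I cis, NO2 cis (chiral); Cl cis, I trans, NO2 cis.

5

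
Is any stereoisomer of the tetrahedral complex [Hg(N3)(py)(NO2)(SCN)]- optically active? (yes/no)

Only one geometric arrangement is possible; it has no improper symmetry element, so it exists as a pair of enantiomers (2 stereoisomers).

yes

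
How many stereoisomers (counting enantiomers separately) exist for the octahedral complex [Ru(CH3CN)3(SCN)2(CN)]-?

3

The six octahedral sites form three mutually perpendicular trans pairs.
The distinct arrangements are (3 in all): CH3CN mer, SCN trans; CH3CN mer, SCN cis; CH3CN fac, SCN cis.
Each arrangement has an internal mirror plane or centre of symmetry, so none is chiral.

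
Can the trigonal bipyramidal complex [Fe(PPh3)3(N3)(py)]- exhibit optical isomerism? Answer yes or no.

In a trigonal bipyramid the two axial positions differ from the three equatorial ones.
Systematic placement gives 4 geometric isomers: N3 axial, py equatorial; N3 axial, py axial; N3 equatorial, py equatorial; N3 equatorial, py axial.
Each arrangement has an internal mirror plane or centre of symmetry, so none is chiral.

no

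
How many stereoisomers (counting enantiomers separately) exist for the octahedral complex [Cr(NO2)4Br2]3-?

Working through the distinct placements yields 2 geometric isomers: Br trans; Br cis.
Each arrangement has an internal mirror plane or centre of symmetry, so none is chiral.

2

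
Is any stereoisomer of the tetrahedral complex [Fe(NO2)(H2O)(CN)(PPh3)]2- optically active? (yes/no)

yes

Only one geometric arrangement is possible; it has no improper symmetry element, so it exists as a pair of enantiomers (2 stereoisomers).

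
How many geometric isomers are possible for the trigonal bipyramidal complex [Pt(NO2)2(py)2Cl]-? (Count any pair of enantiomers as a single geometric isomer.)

5

A trigonal bipyramid has two axial and three equatorial sites, which are chemically inequivalent.
Systematic enumeration (placing each ligand type in turn and discarding arrangements equivalent by rotation or reflection) gives 5 geometric isomers.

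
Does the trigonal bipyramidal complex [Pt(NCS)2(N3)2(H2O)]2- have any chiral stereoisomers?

yes

Placing the ligands in turn and identifying arrangements related by rotation or reflection leaves 5 distinct geometric isomers.
One of these lacks any improper symmetry element and so occurs as an enantiomeric pair, giving 5 + 1 = 6 stereoisomers in total.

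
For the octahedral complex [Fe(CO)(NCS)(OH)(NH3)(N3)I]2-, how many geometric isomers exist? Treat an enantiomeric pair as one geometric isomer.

In an octahedral complex each vertex has one trans partner and four cis neighbours.
Systematic enumeration (placing each ligand type in turn and discarding arrangements equivalent by rotation or reflection) gives 15 geometric isomers.

15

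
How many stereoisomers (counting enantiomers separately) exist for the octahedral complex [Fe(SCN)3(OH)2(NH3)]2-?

An octahedron has six vertices in three trans pairs; every non-trans pair is cis.
There are 3 geometric isomers: SCN mer, OH cis; SCN mer, OH trans; SCN fac, OH cis.
Each arrangement has an internal mirror plane or centre of symmetry, so none is chiral.

3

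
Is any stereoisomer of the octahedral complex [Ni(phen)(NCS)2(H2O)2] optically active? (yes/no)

yes

In an octahedral complex each vertex has one trans partner and four cis neighbours.
Each phen is bidentate and must span two cis positions.
Working through the distinct placements yields 3 geometric isomers: NCS cis, H2O trans; NCS cis, H2O cis (chiral); NCS trans, H2O cis.
One of these lacks any improper symmetry element and so occurs as an enantiomeric pair, giving 3 + 1 = 4 stereoisomers in total.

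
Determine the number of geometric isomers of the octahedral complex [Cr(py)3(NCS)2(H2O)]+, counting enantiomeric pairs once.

3

Working through the distinct placements yields 3 geometric isomers: py mer, NCS cis; py mer, NCS trans; py fac, NCS cis.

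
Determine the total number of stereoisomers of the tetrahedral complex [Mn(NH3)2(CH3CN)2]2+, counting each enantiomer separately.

In a tetrahedral complex all four positions are equivalent and every pair of ligands is adjacent — there is no cis/trans distinction.
Only one geometric arrangement is possible.

1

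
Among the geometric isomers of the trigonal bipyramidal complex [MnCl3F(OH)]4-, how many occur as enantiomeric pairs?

A trigonal bipyramid has two axial and three equatorial sites, which are chemically inequivalent.
Systematic placement gives 4 geometric isomers: F equatorial, OH equatorial; F axial, OH equatorial; F equatorial, OH axial; F axial, OH axial.
Each arrangement has an internal mirror plane or centre of symmetry, so none is chiral.

0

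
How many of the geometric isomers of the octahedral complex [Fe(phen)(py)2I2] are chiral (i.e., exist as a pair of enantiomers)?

1

In an octahedral complex each vertex has one trans partner and four cis neighbours.
Each phen is bidentate and must span two cis positions.
The distinct arrangements are (3 in all): py cis, I trans; py trans, I cis; py cis, I cis (chiral).
One of these lacks any improper symmetry element and so occurs as an enantiomeric pair, giving 3 + 1 = 4 stereoisomers in total.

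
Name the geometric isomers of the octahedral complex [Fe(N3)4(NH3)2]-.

In an octahedral complex each vertex has one trans partner and four cis neighbours.
Working through the distinct placements yields 2 geometric isomers: NH3 trans; NH3 cis.

cis and trans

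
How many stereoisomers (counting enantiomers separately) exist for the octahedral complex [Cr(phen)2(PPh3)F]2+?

Each phen is bidentate and must span two cis positions.
There are 2 geometric isomers: PPh3 and F mutually trans; PPh3 and F mutually cis (chiral).
One of these lacks any improper symmetry element and so occurs as an enantiomeric pair, giving 2 + 1 = 3 stereoisomers in total.

3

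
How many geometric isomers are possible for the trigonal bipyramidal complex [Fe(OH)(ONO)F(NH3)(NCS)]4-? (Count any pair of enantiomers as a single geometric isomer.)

10

A trigonal bipyramid has two axial and three equatorial sites, which are chemically inequivalent.
Systematic enumeration (placing each ligand type in turn and discarding arrangements equivalent by rotation or reflection) gives 10 geometric isomers.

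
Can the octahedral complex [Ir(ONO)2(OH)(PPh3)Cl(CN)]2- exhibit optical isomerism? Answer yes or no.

An octahedron has six vertices in three trans pairs; every non-trans pair is cis.
Exhaustive case analysis gives 9 geometric isomers.
Of these, 6 lack any improper symmetry element and so occur as enantiomeric pairs, giving 9 + 6 = 15 stereoisomers in total.

yes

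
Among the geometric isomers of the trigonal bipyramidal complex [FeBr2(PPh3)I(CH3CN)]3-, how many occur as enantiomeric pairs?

3

In a trigonal bipyramid the two axial positions differ from the three equatorial ones.
Placing the ligands in turn and identifying arrangements related by rotation or reflection leaves 7 distinct geometric isomers.
Of these, 3 lack any improper symmetry element and so occur as enantiomeric pairs, giving 7 + 3 = 10 stereoisomers in total.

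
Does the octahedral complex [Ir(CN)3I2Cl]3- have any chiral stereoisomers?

no

Working through the distinct placements yields 3 geometric isomers: CN mer, I trans; CN mer, I cis; CN fac, I cis.
Each arrangement has an internal mirror plane or centre of symmetry, so none is chiral.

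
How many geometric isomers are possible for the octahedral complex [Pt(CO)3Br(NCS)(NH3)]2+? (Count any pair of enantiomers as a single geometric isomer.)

4

Systematic placement gives 4 geometric isomers: CO mer (3 arrangements); CO fac (chiral).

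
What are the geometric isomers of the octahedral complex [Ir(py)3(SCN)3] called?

fac and mer

The distinct arrangements are (2 in all): py mer; py fac.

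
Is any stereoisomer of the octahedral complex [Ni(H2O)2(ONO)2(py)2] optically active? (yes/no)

An octahedron has six vertices in three trans pairs; every non-trans pair is cis.
There are 5 geometric isomers: H2O trans, ONO trans, py trans; H2O trans, ONO cis, py cis; H2O cis, ONO cis, py trans; H2O cis, ONO cis, py cis (chiral); H2O cis, ONO trans, py cis.
One of these lacks any improper symmetry element and so occurs as an enantiomeric pair, giving 5 + 1 = 6 stereoisomers in total.

yes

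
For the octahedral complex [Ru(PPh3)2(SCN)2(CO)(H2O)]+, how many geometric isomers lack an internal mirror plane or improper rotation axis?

Working through the distinct placements yields 6 geometric isomers: PPh3 trans, SCN trans; PPh3 cis, SCN cis (3 arrangements, 2 chiral); PPh3 cis, SCN trans; PPh3 trans, SCN cis.
Of these, 2 lack any improper symmetry element and so occur as enantiomeric pairs, giving 6 + 2 = 8 stereoisomers in total.

2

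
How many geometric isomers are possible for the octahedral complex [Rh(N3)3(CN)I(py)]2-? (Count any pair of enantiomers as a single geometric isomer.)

4

Systematic placement gives 4 geometric isomers: N3 mer (3 arrangements); N3 fac (chiral).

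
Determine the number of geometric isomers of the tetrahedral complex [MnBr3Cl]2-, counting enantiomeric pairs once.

1

All four vertices of a tetrahedron are equivalent and mutually adjacent, so cis/trans isomerism cannot arise.
Only one geometric arrangement is possible.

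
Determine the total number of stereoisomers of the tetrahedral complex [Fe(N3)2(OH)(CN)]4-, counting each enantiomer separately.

1

Only one geometric arrangement is possible.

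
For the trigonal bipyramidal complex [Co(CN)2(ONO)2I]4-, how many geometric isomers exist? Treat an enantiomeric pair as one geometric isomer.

A trigonal bipyramid has two axial and three equatorial sites, which are chemically inequivalent.
Placing the ligands in turn and identifying arrangements related by rotation or reflection leaves 5 distinct geometric isomers.

5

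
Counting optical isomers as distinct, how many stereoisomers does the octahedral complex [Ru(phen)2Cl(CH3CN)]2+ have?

3

An octahedron has six vertices in three trans pairs; every non-trans pair is cis.
Each phen is bidentate and must span two cis positions.
There are 2 geometric isomers: Cl and CH3CN mutually trans; Cl and CH3CN mutually cis (chiral).
One of these lacks any improper symmetry element and so occurs as an enantiomeric pair, giving 2 + 1 = 3 stereoisomers in total.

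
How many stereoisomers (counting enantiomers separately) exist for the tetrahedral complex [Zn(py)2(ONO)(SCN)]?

1

Only one geometric arrangement is possible.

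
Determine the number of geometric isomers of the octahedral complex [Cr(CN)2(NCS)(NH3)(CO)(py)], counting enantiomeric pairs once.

9

The six octahedral sites form three mutually perpendicular trans pairs.
Placing the ligands in turn and identifying arrangements related by rotation or reflection leaves 9 distinct geometric isomers.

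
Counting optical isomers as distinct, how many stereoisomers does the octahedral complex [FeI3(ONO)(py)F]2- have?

An octahedron has six vertices in three trans pairs; every non-trans pair is cis.
Working through the distinct placements yields 4 geometric isomers: I mer (3 arrangements); I fac (chiral).
One of these lacks any improper symmetry element and so occurs as an enantiomeric pair, giving 4 + 1 = 5 stereoisomers in total.

5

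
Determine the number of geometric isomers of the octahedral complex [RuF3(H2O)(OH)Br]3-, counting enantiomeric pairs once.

The six octahedral sites form three mutually perpendicular trans pairs.
The distinct arrangements are (4 in all): F mer (3 arrangements); F fac (chiral).

4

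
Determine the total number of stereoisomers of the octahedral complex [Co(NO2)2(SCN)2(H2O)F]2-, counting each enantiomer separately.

8

The distinct arrangements are (6 in all): NO2 trans, SCN trans; NO2 cis, SCN cis (3 arrangements, 2 chiral); NO2 cis, SCN trans; NO2 trans, SCN cis.
Of these, 2 lack any improper symmetry element and so occur as enantiomeric pairs, giving 6 + 2 = 8 stereoisomers in total.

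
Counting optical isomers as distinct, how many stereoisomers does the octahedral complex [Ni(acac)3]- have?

In an octahedral complex each vertex has one trans partner and four cis neighbours.
Each acac is bidentate and must span two cis positions.
Only one geometric arrangement is possible; it has no improper symmetry element, so it exists as a pair of enantiomers (2 stereoisomers).

2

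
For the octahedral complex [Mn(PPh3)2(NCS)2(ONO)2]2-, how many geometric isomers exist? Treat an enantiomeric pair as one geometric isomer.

5

The six octahedral sites form three mutually perpendicular trans pairs.
The distinct arrangements are (5 in all): PPh3 trans, NCS trans, ONO trans; PPh3 cis, NCS trans, ONO cis; PPh3 trans, NCS cis, ONO cis; PPh3 cis, NCS cis, ONO cis (chiral); PPh3 cis, NCS cis, ONO trans.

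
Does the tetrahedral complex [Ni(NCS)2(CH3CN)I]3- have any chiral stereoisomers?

no

Only one geometric arrangement is possible.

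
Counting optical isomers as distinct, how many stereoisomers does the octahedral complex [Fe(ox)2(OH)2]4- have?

3

In an octahedral complex each vertex has one trans partner and four cis neighbours.
Each ox is bidentate and must span two cis positions.
Systematic placement gives 2 geometric isomers: OH trans; OH cis (chiral).
One of these lacks any improper symmetry element and so occurs as an enantiomeric pair, giving 2 + 1 = 3 stereoisomers in total.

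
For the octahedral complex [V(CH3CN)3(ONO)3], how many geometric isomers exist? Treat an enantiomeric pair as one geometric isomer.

Working through the distinct placements yields 2 geometric isomers: CH3CN mer; CH3CN fac.

2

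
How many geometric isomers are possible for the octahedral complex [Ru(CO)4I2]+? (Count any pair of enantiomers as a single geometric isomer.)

2

In an octahedral complex each vertex has one trans partner and four cis neighbours.
Working through the distinct placements yields 2 geometric isomers: I trans; I cis.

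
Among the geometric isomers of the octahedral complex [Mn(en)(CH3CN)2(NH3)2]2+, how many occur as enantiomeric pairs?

In an octahedral complex each vertex has one trans partner and four cis neighbours.
Each en is bidentate and must span two cis positions.
Systematic placement gives 3 geometric isomers: CH3CN trans, NH3 cis; CH3CN cis, NH3 cis (chiral); CH3CN cis, NH3 trans.
One of these lacks any improper symmetry element and so occurs as an enantiomeric pair, giving 3 + 1 = 4 stereoisomers in total.

1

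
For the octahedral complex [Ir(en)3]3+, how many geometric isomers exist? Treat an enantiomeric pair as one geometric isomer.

1

An octahedron has six vertices in three trans pairs; every non-trans pair is cis.
Each en is bidentate and must span two cis positions.
Only one geometric arrangement is possible; it has no improper symmetry element, so it exists as a pair of enantiomers (2 stereoisomers).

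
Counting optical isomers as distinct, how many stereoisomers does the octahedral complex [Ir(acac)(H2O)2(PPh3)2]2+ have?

The six octahedral sites form three mutually perpendicular trans pairs.
Each acac is bidentate and must span two cis positions.
Systematic placement gives 3 geometric isomers: H2O trans, PPh3 cis; H2O cis, PPh3 cis (chiral); H2O cis, PPh3 trans.
One of these lacks any improper symmetry element and so occurs as an enantiomeric pair, giving 3 + 1 = 4 stereoisomers in total.

4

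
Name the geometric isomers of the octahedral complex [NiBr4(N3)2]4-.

cis and trans

The distinct arrangements are (2 in all): N3 trans; N3 cis.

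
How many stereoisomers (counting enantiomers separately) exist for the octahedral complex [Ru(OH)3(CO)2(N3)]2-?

The six octahedral sites form three mutually perpendicular trans pairs.
The distinct arrangements are (3 in all): OH mer, CO trans; OH mer, CO cis; OH fac, CO cis.
Each arrangement has an internal mirror plane or centre of symmetry, so none is chiral.

3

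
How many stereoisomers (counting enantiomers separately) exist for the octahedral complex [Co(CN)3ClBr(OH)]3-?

The six octahedral sites form three mutually perpendicular trans pairs.
The distinct arrangements are (4 in all): CN mer (3 arrangements); CN fac (chiral).
One of these lacks any improper symmetry element and so occurs as an enantiomeric pair, giving 4 + 1 = 5 stereoisomers in total.

5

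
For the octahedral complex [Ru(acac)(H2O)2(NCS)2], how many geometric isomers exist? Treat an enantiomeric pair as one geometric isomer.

The six octahedral sites form three mutually perpendicular trans pairs.
Each acac is bidentate and must span two cis positions.
The distinct arrangements are (3 in all): H2O trans, NCS cis; H2O cis, NCS cis (chiral); H2O cis, NCS trans.

3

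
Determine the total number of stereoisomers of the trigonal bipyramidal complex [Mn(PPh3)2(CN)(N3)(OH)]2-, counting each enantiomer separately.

In a trigonal bipyramid the two axial positions differ from the three equatorial ones.
Exhaustive case analysis gives 7 geometric isomers.
Of these, 3 lack any improper symmetry element and so occur as enantiomeric pairs, giving 7 + 3 = 10 stereoisomers in total.

10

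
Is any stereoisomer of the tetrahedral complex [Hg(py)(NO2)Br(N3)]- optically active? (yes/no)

In a tetrahedral complex all four positions are equivalent and every pair of ligands is adjacent — there is no cis/trans distinction.
Only one geometric arrangement is possible; it has no improper symmetry element, so it exists as a pair of enantiomers (2 stereoisomers).

yes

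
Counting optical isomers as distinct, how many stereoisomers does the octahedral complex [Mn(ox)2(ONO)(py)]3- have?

The six octahedral sites form three mutually perpendicular trans pairs.
Each ox is bidentate and must span two cis positions.
The distinct arrangements are (2 in all): ONO and py mutually cis (chiral); ONO and py mutually trans.
One of these lacks any improper symmetry element and so occurs as an enantiomeric pair, giving 2 + 1 = 3 stereoisomers in total.

3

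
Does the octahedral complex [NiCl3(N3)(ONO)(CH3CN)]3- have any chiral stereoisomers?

In an octahedral complex each vertex has one trans partner and four cis neighbours.
The distinct arrangements are (4 in all): Cl mer (3 arrangements); Cl fac (chiral).
One of these lacks any improper symmetry element and so occurs as an enantiomeric pair, giving 4 + 1 = 5 stereoisomers in total.

yes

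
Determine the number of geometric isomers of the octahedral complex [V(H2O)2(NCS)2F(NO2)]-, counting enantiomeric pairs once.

6

There are 6 geometric isomers: H2O cis, NCS cis (3 arrangements, 2 chiral); H2O cis, NCS trans; H2O trans, NCS cis; H2O trans, NCS trans.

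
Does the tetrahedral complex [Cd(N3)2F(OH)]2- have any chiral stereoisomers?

All four vertices of a tetrahedron are equivalent and mutually adjacent, so cis/trans isomerism cannot arise.
Only one geometric arrangement is possible.

no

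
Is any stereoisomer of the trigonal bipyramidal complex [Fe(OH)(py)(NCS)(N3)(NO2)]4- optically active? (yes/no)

A trigonal bipyramid has two axial and three equatorial sites, which are chemically inequivalent.
Exhaustive case analysis gives 10 geometric isomers.
Of these, 10 lack any improper symmetry element and so occur as enantiomeric pairs, giving 10 + 10 = 20 stereoisomers in total.

yes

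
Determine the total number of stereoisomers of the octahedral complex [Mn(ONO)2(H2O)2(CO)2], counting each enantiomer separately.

6

In an octahedral complex each vertex has one trans partner and four cis neighbours.
There are 5 geometric isomers: ONO trans, H2O trans, CO trans; ONO cis, H2O cis, CO trans; ONO trans, H2O cis, CO cis; ONO cis, H2O cis, CO cis (chiral); ONO cis, H2O trans, CO cis.
One of these lacks any improper symmetry element and so occurs as an enantiomeric pair, giving 5 + 1 = 6 stereoisomers in total.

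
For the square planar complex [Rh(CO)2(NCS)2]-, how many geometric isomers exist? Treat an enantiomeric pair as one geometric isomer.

There are 2 geometric isomers: CO cis; CO trans.

2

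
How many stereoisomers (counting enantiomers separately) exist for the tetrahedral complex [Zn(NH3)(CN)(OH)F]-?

2

All four vertices of a tetrahedron are equivalent and mutually adjacent, so cis/trans isomerism cannot arise.
Only one geometric arrangement is possible; it has no improper symmetry element, so it exists as a pair of enantiomers (2 stereoisomers).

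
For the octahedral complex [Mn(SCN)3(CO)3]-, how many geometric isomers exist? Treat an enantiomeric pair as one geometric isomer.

In an octahedral complex each vertex has one trans partner and four cis neighbours.
The distinct arrangements are (2 in all): SCN mer; SCN fac.

2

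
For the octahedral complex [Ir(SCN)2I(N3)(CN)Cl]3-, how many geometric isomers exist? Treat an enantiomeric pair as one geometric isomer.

The six octahedral sites form three mutually perpendicular trans pairs.
Placing the ligands in turn and identifying arrangements related by rotation or reflection leaves 9 distinct geometric isomers.

9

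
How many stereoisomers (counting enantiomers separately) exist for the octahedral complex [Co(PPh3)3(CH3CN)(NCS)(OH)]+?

The distinct arrangements are (4 in all): PPh3 mer (3 arrangements); PPh3 fac (chiral).
One of these lacks any improper symmetry element and so occurs as an enantiomeric pair, giving 4 + 1 = 5 stereoisomers in total.

5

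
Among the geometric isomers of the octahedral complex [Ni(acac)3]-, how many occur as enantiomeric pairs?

1

The six octahedral sites form three mutually perpendicular trans pairs.
Each acac is bidentate and must span two cis positions.
Only one geometric arrangement is possible; it has no improper symmetry element, so it exists as a pair of enantiomers (2 stereoisomers).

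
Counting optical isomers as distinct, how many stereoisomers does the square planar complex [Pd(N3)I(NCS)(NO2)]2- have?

3

In a square planar complex each vertex has one trans partner and two cis neighbours.
The distinct arrangements are (3 in all): (I/NCS trans, N3/NO2 trans); (I/NO2 trans, N3/NCS trans); (I/N3 trans, NCS/NO2 trans).
Each arrangement has an internal mirror plane or centre of symmetry, so none is chiral.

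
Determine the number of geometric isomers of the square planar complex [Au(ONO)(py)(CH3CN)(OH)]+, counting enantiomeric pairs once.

3

In a square planar complex each vertex has one trans partner and two cis neighbours.
Systematic placement gives 3 geometric isomers: (CH3CN/ONO trans, OH/py trans); (CH3CN/py trans, OH/ONO trans); (CH3CN/OH trans, ONO/py trans).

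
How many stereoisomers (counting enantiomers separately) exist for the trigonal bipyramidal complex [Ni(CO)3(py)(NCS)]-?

4

A trigonal bipyramid has two axial and three equatorial sites, which are chemically inequivalent.
There are 4 geometric isomers: py equatorial, NCS equatorial; py equatorial, NCS axial; py axial, NCS equatorial; py axial, NCS axial.
Each arrangement has an internal mirror plane or centre of symmetry, so none is chiral.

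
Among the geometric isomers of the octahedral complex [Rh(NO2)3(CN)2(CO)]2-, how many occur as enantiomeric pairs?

The six octahedral sites form three mutually perpendicular trans pairs.
Systematic placement gives 3 geometric isomers: NO2 mer, CN trans; NO2 mer, CN cis; NO2 fac, CN cis.
Each arrangement has an internal mirror plane or centre of symmetry, so none is chiral.

0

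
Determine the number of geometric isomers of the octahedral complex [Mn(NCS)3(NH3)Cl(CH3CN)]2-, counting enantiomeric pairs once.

4

The six octahedral sites form three mutually perpendicular trans pairs.
Working through the distinct placements yields 4 geometric isomers: NCS mer (3 arrangements); NCS fac (chiral).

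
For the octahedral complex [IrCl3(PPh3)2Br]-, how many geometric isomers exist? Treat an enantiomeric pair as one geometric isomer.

3

In an octahedral complex each vertex has one trans partner and four cis neighbours.
The distinct arrangements are (3 in all): Cl mer, PPh3 trans; Cl fac, PPh3 cis; Cl mer, PPh3 cis.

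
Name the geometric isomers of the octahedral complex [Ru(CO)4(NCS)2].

The six octahedral sites form three mutually perpendicular trans pairs.
Systematic placement gives 2 geometric isomers: NCS trans; NCS cis.

cis and trans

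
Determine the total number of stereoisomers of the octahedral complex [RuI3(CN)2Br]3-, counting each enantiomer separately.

The six octahedral sites form three mutually perpendicular trans pairs.
Systematic placement gives 3 geometric isomers: I mer, CN cis; I mer, CN trans; I fac, CN cis.
Each arrangement has an internal mirror plane or centre of symmetry, so none is chiral.

3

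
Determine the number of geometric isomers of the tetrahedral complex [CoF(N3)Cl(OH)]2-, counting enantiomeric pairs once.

1

All four vertices of a tetrahedron are equivalent and mutually adjacent, so cis/trans isomerism cannot arise.
Only one geometric arrangement is possible; it has no improper symmetry element, so it exists as a pair of enantiomers (2 stereoisomers).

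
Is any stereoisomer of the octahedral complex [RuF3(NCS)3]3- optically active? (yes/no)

no

The distinct arrangements are (2 in all): F mer; F fac.
Each arrangement has an internal mirror plane or centre of symmetry, so none is chiral.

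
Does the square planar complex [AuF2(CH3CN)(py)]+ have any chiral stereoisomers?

The distinct arrangements are (2 in all): F cis; F trans.
Each arrangement has an internal mirror plane or centre of symmetry, so none is chiral.

no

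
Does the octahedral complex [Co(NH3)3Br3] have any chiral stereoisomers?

The six octahedral sites form three mutually perpendicular trans pairs.
The distinct arrangements are (2 in all): NH3 mer; NH3 fac.
Each arrangement has an internal mirror plane or centre of symmetry, so none is chiral.

no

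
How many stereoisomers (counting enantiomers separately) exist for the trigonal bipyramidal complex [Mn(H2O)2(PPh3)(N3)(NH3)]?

10

A trigonal bipyramid has two axial and three equatorial sites, which are chemically inequivalent.
Exhaustive case analysis gives 7 geometric isomers.
Of these, 3 lack any improper symmetry element and so occur as enantiomeric pairs, giving 7 + 3 = 10 stereoisomers in total.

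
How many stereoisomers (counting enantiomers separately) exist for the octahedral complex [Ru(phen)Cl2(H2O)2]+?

The six octahedral sites form three mutually perpendicular trans pairs.
Each phen is bidentate and must span two cis positions.
Working through the distinct placements yields 3 geometric isomers: Cl trans, H2O cis; Cl cis, H2O cis (chiral); Cl cis, H2O trans.
One of these lacks any improper symmetry element and so occurs as an enantiomeric pair, giving 3 + 1 = 4 stereoisomers in total.

4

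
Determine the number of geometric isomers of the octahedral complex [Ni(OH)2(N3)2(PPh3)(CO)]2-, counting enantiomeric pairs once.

6

In an octahedral complex each vertex has one trans partner and four cis neighbours.
Systematic placement gives 6 geometric isomers: OH cis, N3 cis (3 arrangements, 2 chiral); OH trans, N3 cis; OH cis, N3 trans; OH trans, N3 trans.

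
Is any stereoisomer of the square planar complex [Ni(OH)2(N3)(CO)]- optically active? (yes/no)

A square has two trans pairs of vertices; adjacent vertices are cis.
The distinct arrangements are (2 in all): OH cis; OH trans.
Each arrangement has an internal mirror plane or centre of symmetry, so none is chiral.

no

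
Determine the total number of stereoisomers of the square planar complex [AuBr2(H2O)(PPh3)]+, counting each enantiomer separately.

In a square planar complex each vertex has one trans partner and two cis neighbours.
Working through the distinct placements yields 2 geometric isomers: Br cis; Br trans.
Each arrangement has an internal mirror plane or centre of symmetry, so none is chiral.

2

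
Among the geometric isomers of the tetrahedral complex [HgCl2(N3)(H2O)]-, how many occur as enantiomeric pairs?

Only one geometric arrangement is possible.

0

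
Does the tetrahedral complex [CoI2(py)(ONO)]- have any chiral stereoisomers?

Only one geometric arrangement is possible.

no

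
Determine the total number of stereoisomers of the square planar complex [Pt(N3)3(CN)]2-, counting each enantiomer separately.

1

A square has two trans pairs of vertices; adjacent vertices are cis.
Only one geometric arrangement is possible.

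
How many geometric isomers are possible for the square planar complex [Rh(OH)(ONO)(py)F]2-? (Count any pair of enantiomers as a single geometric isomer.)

3

Working through the distinct placements yields 3 geometric isomers: (F/ONO trans, OH/py trans); (F/py trans, OH/ONO trans); (F/OH trans, ONO/py trans).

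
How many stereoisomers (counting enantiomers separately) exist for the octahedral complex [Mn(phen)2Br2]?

3

An octahedron has six vertices in three trans pairs; every non-trans pair is cis.
Each phen is bidentate and must span two cis positions.
Working through the distinct placements yields 2 geometric isomers: Br trans; Br cis (chiral).
One of these lacks any improper symmetry element and so occurs as an enantiomeric pair, giving 2 + 1 = 3 stereoisomers in total.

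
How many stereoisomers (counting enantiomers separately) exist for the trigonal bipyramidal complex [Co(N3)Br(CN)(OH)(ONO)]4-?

20

A trigonal bipyramid has two axial and three equatorial sites, which are chemically inequivalent.
Exhaustive case analysis gives 10 geometric isomers.
Of these, 10 lack any improper symmetry element and so occur as enantiomeric pairs, giving 10 + 10 = 20 stereoisomers in total.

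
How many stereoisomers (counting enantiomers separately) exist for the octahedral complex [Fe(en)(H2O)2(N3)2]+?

The six octahedral sites form three mutually perpendicular trans pairs.
Each en is bidentate and must span two cis positions.
Working through the distinct placements yields 3 geometric isomers: H2O trans, N3 cis; H2O cis, N3 cis (chiral); H2O cis, N3 trans.
One of these lacks any improper symmetry element and so occurs as an enantiomeric pair, giving 3 + 1 = 4 stereoisomers in total.

4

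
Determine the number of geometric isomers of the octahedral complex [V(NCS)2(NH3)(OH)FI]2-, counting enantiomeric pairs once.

9

In an octahedral complex each vertex has one trans partner and four cis neighbours.
Systematic enumeration (placing each ligand type in turn and discarding arrangements equivalent by rotation or reflection) gives 9 geometric isomers.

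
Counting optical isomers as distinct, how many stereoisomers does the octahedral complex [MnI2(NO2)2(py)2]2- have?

6

The six octahedral sites form three mutually perpendicular trans pairs.
There are 5 geometric isomers: I trans, NO2 trans, py trans; I trans, NO2 cis, py cis; I cis, NO2 cis, py trans; I cis, NO2 cis, py cis (chiral); I cis, NO2 trans, py cis.
One of these lacks any improper symmetry element and so occurs as an enantiomeric pair, giving 5 + 1 = 6 stereoisomers in total.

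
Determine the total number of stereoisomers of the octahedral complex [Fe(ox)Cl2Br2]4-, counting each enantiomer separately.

4

An octahedron has six vertices in three trans pairs; every non-trans pair is cis.
Each ox is bidentate and must span two cis positions.
Working through the distinct placements yields 3 geometric isomers: Cl cis, Br trans; Cl cis, Br cis (chiral); Cl trans, Br cis.
One of these lacks any improper symmetry element and so occurs as an enantiomeric pair, giving 3 + 1 = 4 stereoisomers in total.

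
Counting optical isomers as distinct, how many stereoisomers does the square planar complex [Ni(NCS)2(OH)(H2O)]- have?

2

In a square planar complex each vertex has one trans partner and two cis neighbours.
There are 2 geometric isomers: NCS cis; NCS trans.
Each arrangement has an internal mirror plane or centre of symmetry, so none is chiral.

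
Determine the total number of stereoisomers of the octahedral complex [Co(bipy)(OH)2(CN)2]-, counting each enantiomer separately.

Each bipy is bidentate and must span two cis positions.
There are 3 geometric isomers: OH cis, CN trans; OH cis, CN cis (chiral); OH trans, CN cis.
One of these lacks any improper symmetry element and so occurs as an enantiomeric pair, giving 3 + 1 = 4 stereoisomers in total.

4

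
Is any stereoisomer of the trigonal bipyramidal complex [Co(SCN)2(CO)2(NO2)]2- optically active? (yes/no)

yes

Placing the ligands in turn and identifying arrangements related by rotation or reflection leaves 5 distinct geometric isomers.
One of these lacks any improper symmetry element and so occurs as an enantiomeric pair, giving 5 + 1 = 6 stereoisomers in total.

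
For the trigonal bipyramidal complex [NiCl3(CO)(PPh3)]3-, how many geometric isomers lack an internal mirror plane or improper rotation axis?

0

In a trigonal bipyramid the two axial positions differ from the three equatorial ones.
There are 4 geometric isomers: CO axial, PPh3 equatorial; CO axial, PPh3 axial; CO equatorial, PPh3 equatorial; CO equatorial, PPh3 axial.
Each arrangement has an internal mirror plane or centre of symmetry, so none is chiral.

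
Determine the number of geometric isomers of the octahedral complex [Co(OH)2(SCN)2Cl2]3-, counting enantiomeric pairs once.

5

An octahedron has six vertices in three trans pairs; every non-trans pair is cis.
Working through the distinct placements yields 5 geometric isomers: OH trans, SCN trans, Cl trans; OH cis, SCN cis, Cl trans; OH cis, SCN trans, Cl cis; OH cis, SCN cis, Cl cis (chiral); OH trans, SCN cis, Cl cis.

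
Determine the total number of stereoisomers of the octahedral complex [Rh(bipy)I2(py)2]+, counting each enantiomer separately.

4

An octahedron has six vertices in three trans pairs; every non-trans pair is cis.
Each bipy is bidentate and must span two cis positions.
Working through the distinct placements yields 3 geometric isomers: I trans, py cis; I cis, py trans; I cis, py cis (chiral).
One of these lacks any improper symmetry element and so occurs as an enantiomeric pair, giving 3 + 1 = 4 stereoisomers in total.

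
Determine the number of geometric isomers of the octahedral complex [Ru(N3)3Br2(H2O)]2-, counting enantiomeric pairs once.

In an octahedral complex each vertex has one trans partner and four cis neighbours.
Systematic placement gives 3 geometric isomers: N3 mer, Br trans; N3 mer, Br cis; N3 fac, Br cis.

3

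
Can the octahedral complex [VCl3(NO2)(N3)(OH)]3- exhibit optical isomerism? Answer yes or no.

The six octahedral sites form three mutually perpendicular trans pairs.
There are 4 geometric isomers: Cl mer (3 arrangements); Cl fac (chiral).
One of these lacks any improper symmetry element and so occurs as an enantiomeric pair, giving 4 + 1 = 5 stereoisomers in total.

yes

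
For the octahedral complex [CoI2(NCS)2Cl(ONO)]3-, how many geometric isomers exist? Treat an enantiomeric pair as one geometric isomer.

An octahedron has six vertices in three trans pairs; every non-trans pair is cis.
The distinct arrangements are (6 in all): I cis, NCS cis (3 arrangements, 2 chiral); I cis, NCS trans; I trans, NCS cis; I trans, NCS trans.

6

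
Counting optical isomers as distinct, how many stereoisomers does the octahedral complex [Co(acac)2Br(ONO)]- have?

3

In an octahedral complex each vertex has one trans partner and four cis neighbours.
Each acac is bidentate and must span two cis positions.
Working through the distinct placements yields 2 geometric isomers: Br and ONO mutually trans; Br and ONO mutually cis (chiral).
One of these lacks any improper symmetry element and so occurs as an enantiomeric pair, giving 2 + 1 = 3 stereoisomers in total.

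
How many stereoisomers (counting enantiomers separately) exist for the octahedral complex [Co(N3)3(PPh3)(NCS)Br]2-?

5

An octahedron has six vertices in three trans pairs; every non-trans pair is cis.
Systematic placement gives 4 geometric isomers: N3 mer (3 arrangements); N3 fac (chiral).
One of these lacks any improper symmetry element and so occurs as an enantiomeric pair, giving 4 + 1 = 5 stereoisomers in total.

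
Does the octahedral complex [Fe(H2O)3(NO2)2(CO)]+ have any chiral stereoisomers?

An octahedron has six vertices in three trans pairs; every non-trans pair is cis.
Systematic placement gives 3 geometric isomers: H2O mer, NO2 trans; H2O fac, NO2 cis; H2O mer, NO2 cis.
Each arrangement has an internal mirror plane or centre of symmetry, so none is chiral.

no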